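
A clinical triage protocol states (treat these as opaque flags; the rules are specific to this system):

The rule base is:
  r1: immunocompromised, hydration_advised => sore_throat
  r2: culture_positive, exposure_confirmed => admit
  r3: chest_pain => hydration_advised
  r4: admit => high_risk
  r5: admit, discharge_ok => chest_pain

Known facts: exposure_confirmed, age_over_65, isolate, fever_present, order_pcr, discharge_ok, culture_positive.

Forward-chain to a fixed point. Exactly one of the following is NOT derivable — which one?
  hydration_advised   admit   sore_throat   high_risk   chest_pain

Round 1 — r2, derive admit.
Round 2 — r4, r5, derive high_risk, chest_pain.
Round 3 — r3, derive hydration_advised.
Derived: admit (round 1), high_risk (round 2), chest_pain (round 2), hydration_advised (round 3). sore_throat never appears in any round.

sore_throat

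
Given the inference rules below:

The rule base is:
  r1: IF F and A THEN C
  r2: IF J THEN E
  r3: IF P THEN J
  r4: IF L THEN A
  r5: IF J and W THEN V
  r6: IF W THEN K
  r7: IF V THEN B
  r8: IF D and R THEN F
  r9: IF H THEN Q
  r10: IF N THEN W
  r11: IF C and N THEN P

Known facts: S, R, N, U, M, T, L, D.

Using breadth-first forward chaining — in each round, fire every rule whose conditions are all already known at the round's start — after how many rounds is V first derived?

5

Round 1: r4 [IF L THEN A]; r8 [IF D and R THEN F]; r10 [IF N THEN W]. Adds A, F, W.
Round 2: r1 [IF F and A THEN C]; r6 [IF W THEN K]. Adds C, K.
Round 3: r11 [IF C and N THEN P]. Adds P.
Round 4: r3 [IF P THEN J]. Adds J.
Round 5: r2 [IF J THEN E]; r5 [IF J and W THEN V]. Adds E, V.
V first appears in round 5.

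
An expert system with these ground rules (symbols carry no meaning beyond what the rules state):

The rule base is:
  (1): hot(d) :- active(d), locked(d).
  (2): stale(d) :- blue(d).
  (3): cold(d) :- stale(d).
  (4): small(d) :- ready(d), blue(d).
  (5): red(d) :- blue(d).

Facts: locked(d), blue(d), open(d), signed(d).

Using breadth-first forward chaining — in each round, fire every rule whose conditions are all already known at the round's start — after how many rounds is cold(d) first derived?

2

Round 1: (2) [stale(d) :- blue(d).]; (5) [red(d) :- blue(d).]. New: stale(d), red(d).
Round 2: (3) [cold(d) :- stale(d).]. New: cold(d).
cold(d) first appears in round 2.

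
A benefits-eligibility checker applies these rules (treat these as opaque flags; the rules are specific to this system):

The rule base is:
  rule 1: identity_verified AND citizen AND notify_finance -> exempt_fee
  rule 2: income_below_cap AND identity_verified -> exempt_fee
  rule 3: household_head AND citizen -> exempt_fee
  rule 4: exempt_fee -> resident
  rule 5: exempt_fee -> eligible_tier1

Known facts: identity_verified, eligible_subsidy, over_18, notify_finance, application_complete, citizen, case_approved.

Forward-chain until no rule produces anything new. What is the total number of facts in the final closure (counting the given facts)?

Round 1 — rule 1, derive exempt_fee.
Round 2 — rule 4, rule 5, derive resident, eligible_tier1.
Closure: {application_complete, case_approved, citizen, eligible_subsidy, eligible_tier1, exempt_fee, identity_verified, notify_finance, over_18, resident} — 10 facts.

10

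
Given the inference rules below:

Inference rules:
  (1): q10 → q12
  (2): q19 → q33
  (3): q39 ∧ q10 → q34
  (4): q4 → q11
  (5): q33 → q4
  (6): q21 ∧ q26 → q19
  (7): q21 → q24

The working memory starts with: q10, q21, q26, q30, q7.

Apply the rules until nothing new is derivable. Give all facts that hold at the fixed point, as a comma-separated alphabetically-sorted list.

Round 1: (1) [q10 → q12]; (6) [q21 ∧ q26 → q19]; (7) [q21 → q24]. New: q12, q19, q24.
Round 2: (2) [q19 → q33]. New: q33.
Round 3: (5) [q33 → q4]. New: q4.
Round 4: (4) [q4 → q11]. New: q11.

q10, q11, q12, q19, q21, q24, q26, q30, q33, q4, q7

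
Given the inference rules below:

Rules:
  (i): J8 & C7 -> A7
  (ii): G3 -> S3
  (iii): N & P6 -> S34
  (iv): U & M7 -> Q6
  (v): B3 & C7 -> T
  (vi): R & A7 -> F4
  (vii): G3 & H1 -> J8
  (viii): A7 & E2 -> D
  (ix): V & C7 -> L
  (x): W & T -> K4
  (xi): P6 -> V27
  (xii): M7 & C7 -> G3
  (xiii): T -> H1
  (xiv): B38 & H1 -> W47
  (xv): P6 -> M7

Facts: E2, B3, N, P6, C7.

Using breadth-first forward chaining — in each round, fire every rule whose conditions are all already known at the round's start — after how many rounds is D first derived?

5

Round 1: (iii) [N & P6 -> S34]; (v) [B3 & C7 -> T]; (xi) [P6 -> V27]; (xv) [P6 -> M7]. New: S34, T, V27, M7.
Round 2: (xii) [M7 & C7 -> G3]; (xiii) [T -> H1]. New: G3, H1.
Round 3: (ii) [G3 -> S3]; (vii) [G3 & H1 -> J8]. New: S3, J8.
Round 4: (i) [J8 & C7 -> A7]. New: A7.
Round 5: (viii) [A7 & E2 -> D]. New: D.
D first appears in round 5.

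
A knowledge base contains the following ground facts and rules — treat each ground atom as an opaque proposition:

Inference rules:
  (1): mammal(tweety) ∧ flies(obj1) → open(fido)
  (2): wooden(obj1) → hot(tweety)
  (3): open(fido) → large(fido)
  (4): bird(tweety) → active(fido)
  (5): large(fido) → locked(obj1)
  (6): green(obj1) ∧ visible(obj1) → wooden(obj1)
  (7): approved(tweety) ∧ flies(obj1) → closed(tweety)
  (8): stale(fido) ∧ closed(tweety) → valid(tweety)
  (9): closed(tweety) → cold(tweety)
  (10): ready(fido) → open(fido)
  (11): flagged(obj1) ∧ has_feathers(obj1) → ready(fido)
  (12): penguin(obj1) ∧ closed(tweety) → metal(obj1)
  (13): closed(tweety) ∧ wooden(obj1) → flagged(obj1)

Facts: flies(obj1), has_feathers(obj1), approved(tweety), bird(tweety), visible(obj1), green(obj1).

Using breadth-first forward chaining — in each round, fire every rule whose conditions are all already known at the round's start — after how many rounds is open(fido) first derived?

4

[1] (4) [bird(tweety) → active(fido)]; (6) [green(obj1) ∧ visible(obj1) → wooden(obj1)]; (7) [approved(tweety) ∧ flies(obj1) → closed(tweety)]. ⇒ new: active(fido), wooden(obj1), closed(tweety).
[2] (2) [wooden(obj1) → hot(tweety)]; (9) [closed(tweety) → cold(tweety)]; (13) [closed(tweety) ∧ wooden(obj1) → flagged(obj1)]. ⇒ new: hot(tweety), cold(tweety), flagged(obj1).
[3] (11) [flagged(obj1) ∧ has_feathers(obj1) → ready(fido)]. ⇒ new: ready(fido).
[4] (10) [ready(fido) → open(fido)]. ⇒ new: open(fido).
open(fido) first appears in round 4.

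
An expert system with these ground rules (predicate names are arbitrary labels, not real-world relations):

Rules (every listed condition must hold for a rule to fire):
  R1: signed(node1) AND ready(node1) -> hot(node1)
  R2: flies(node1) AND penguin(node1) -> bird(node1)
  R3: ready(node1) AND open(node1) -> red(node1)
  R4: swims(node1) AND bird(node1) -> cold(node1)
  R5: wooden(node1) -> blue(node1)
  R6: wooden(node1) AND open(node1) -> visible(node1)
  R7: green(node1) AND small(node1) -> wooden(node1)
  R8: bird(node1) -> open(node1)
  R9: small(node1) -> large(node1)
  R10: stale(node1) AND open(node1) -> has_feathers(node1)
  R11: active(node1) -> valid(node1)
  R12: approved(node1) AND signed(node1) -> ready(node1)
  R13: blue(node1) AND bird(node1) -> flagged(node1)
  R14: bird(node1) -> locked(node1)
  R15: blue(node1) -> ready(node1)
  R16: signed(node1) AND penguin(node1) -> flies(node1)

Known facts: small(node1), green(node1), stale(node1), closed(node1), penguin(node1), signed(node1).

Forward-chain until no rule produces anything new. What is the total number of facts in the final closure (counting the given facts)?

19

[1] R7 [green(node1) AND small(node1) -> wooden(node1)]; R9 [small(node1) -> large(node1)]; R16 [signed(node1) AND penguin(node1) -> flies(node1)]. ⇒ new: wooden(node1), large(node1), flies(node1).
[2] R2 [flies(node1) AND penguin(node1) -> bird(node1)]; R5 [wooden(node1) -> blue(node1)]. ⇒ new: bird(node1), blue(node1).
[3] R8 [bird(node1) -> open(node1)]; R13 [blue(node1) AND bird(node1) -> flagged(node1)]; R14 [bird(node1) -> locked(node1)]; R15 [blue(node1) -> ready(node1)]. ⇒ new: open(node1), flagged(node1), locked(node1), ready(node1).
[4] R1 [signed(node1) AND ready(node1) -> hot(node1)]; R3 [ready(node1) AND open(node1) -> red(node1)]; R6 [wooden(node1) AND open(node1) -> visible(node1)]; R10 [stale(node1) AND open(node1) -> has_feathers(node1)]. ⇒ new: hot(node1), red(node1), visible(node1), has_feathers(node1).
Closure: {bird(node1), blue(node1), closed(node1), flagged(node1), flies(node1), green(node1), has_feathers(node1), hot(node1), large(node1), locked(node1), open(node1), penguin(node1), ready(node1), red(node1), signed(node1), small(node1), stale(node1), visible(node1), wooden(node1)} — 19 facts.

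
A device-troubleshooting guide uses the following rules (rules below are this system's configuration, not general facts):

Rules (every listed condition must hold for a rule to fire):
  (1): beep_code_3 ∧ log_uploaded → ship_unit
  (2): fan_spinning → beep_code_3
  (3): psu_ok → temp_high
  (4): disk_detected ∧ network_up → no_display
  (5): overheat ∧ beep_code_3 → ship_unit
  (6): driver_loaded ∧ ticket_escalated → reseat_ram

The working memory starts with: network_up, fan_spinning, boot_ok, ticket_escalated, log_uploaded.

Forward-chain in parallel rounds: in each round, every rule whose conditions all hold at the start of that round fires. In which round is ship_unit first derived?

2

Round 1 fires (2), giving beep_code_3.
Round 2 fires (1), giving ship_unit.
ship_unit first appears in round 2.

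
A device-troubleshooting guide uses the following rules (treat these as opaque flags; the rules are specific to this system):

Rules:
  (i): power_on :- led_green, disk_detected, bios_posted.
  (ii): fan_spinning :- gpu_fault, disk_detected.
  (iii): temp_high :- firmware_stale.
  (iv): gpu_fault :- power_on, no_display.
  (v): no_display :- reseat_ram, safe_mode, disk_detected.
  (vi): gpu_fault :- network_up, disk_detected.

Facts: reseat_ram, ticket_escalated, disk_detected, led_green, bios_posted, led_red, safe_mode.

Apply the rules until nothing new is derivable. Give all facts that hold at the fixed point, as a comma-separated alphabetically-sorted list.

Round 1: (i) [power_on :- led_green, disk_detected, bios_posted.]; (v) [no_display :- reseat_ram, safe_mode, disk_detected.]. New: power_on, no_display.
Round 2: (iv) [gpu_fault :- power_on, no_display.]. New: gpu_fault.
Round 3: (ii) [fan_spinning :- gpu_fault, disk_detected.]. New: fan_spinning.

bios_posted, disk_detected, fan_spinning, gpu_fault, led_green, led_red, no_display, power_on, reseat_ram, safe_mode, ticket_escalated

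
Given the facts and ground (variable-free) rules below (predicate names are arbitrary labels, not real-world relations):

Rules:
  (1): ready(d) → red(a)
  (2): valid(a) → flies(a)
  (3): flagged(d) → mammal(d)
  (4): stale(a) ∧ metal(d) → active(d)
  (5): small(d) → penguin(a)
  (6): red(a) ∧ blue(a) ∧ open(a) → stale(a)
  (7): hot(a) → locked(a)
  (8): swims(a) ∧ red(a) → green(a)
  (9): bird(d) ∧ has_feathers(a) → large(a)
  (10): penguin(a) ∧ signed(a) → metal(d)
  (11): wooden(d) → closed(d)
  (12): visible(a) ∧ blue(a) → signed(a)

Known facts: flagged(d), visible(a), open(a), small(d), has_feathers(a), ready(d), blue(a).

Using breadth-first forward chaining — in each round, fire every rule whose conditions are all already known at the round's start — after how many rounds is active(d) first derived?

[1] (1) [ready(d) → red(a)]; (3) [flagged(d) → mammal(d)]; (5) [small(d) → penguin(a)]; (12) [visible(a) ∧ blue(a) → signed(a)]. ⇒ new: red(a), mammal(d), penguin(a), signed(a).
[2] (6) [red(a) ∧ blue(a) ∧ open(a) → stale(a)]; (10) [penguin(a) ∧ signed(a) → metal(d)]. ⇒ new: stale(a), metal(d).
[3] (4) [stale(a) ∧ metal(d) → active(d)]. ⇒ new: active(d).
active(d) first appears in round 3.

3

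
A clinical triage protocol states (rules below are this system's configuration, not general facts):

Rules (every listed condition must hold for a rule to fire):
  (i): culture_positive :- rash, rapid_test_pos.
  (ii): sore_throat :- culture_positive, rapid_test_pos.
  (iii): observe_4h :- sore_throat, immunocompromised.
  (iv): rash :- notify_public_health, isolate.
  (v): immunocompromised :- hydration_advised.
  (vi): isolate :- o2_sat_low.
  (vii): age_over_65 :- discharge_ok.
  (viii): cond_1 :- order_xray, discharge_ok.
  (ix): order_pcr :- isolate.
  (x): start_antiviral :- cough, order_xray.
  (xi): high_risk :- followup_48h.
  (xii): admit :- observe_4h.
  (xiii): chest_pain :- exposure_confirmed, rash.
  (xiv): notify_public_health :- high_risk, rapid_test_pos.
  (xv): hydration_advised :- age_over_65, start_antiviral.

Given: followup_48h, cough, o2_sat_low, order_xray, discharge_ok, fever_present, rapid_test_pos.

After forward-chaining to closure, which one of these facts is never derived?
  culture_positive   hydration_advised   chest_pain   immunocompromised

chest_pain

[1] (vi) [isolate :- o2_sat_low.]; (vii) [age_over_65 :- discharge_ok.]; (viii) [cond_1 :- order_xray, discharge_ok.]; (x) [start_antiviral :- cough, order_xray.]; (xi) [high_risk :- followup_48h.]. ⇒ new: isolate, age_over_65, cond_1, start_antiviral, high_risk.
[2] (ix) [order_pcr :- isolate.]; (xiv) [notify_public_health :- high_risk, rapid_test_pos.]; (xv) [hydration_advised :- age_over_65, start_antiviral.]. ⇒ new: order_pcr, notify_public_health, hydration_advised.
[3] (iv) [rash :- notify_public_health, isolate.]; (v) [immunocompromised :- hydration_advised.]. ⇒ new: rash, immunocompromised.
[4] (i) [culture_positive :- rash, rapid_test_pos.]. ⇒ new: culture_positive.
[5] (ii) [sore_throat :- culture_positive, rapid_test_pos.]. ⇒ new: sore_throat.
[6] (iii) [observe_4h :- sore_throat, immunocompromised.]. ⇒ new: observe_4h.
[7] (xii) [admit :- observe_4h.]. ⇒ new: admit.
Derived: immunocompromised (round 3), hydration_advised (round 2), culture_positive (round 4). chest_pain never appears in any round.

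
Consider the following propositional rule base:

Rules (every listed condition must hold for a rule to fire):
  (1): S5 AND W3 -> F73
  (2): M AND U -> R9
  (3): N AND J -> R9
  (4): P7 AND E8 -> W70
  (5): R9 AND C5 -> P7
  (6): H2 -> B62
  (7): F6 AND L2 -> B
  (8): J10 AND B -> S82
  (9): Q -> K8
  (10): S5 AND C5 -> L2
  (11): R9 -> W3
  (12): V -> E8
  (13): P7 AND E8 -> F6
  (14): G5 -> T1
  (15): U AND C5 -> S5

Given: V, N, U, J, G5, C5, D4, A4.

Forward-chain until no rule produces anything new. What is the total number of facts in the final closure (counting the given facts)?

19

Round 1 fires (3), (12), (14), (15), giving R9, E8, T1, S5.
Round 2 fires (5), (10), (11), giving P7, L2, W3.
Round 3 fires (1), (4), (13), giving F73, W70, F6.
Round 4 fires (7), giving B.
Closure: {A4, B, C5, D4, E8, F6, F73, G5, J, L2, N, P7, R9, S5, T1, U, V, W3, W70} — 19 facts.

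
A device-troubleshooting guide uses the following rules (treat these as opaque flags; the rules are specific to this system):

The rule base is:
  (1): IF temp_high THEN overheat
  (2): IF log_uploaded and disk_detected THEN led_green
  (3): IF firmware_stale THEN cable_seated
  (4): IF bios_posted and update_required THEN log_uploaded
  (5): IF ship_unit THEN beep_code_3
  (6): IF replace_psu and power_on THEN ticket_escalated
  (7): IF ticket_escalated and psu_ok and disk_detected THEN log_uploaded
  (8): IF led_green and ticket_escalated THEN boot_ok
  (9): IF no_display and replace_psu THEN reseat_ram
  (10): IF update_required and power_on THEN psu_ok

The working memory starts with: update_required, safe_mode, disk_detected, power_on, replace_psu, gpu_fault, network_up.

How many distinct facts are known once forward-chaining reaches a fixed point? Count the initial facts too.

12

Round 1 — (6), (10), derive ticket_escalated, psu_ok.
Round 2 — (7), derive log_uploaded.
Round 3 — (2), derive led_green.
Round 4 — (8), derive boot_ok.
Closure: {boot_ok, disk_detected, gpu_fault, led_green, log_uploaded, network_up, power_on, psu_ok, replace_psu, safe_mode, ticket_escalated, update_required} — 12 facts.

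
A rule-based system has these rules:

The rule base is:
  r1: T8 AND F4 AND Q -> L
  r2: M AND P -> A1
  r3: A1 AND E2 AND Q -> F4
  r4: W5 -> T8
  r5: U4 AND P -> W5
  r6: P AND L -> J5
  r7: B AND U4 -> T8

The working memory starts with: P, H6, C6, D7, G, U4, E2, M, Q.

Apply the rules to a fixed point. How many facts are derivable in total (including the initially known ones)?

Round 1: r2 [M AND P -> A1]; r5 [U4 AND P -> W5]. Adds A1, W5.
Round 2: r3 [A1 AND E2 AND Q -> F4]; r4 [W5 -> T8]. Adds F4, T8.
Round 3: r1 [T8 AND F4 AND Q -> L]. Adds L.
Round 4: r6 [P AND L -> J5]. Adds J5.
Closure: {A1, C6, D7, E2, F4, G, H6, J5, L, M, P, Q, T8, U4, W5} — 15 facts.

15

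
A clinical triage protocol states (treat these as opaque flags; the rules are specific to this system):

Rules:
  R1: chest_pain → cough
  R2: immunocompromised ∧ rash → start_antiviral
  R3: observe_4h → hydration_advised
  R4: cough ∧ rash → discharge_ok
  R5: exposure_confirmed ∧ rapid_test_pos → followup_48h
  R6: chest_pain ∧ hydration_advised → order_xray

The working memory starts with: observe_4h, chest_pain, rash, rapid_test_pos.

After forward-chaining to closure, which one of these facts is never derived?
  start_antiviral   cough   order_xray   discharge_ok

start_antiviral

Round 1 — R1, R3, derive cough, hydration_advised.
Round 2 — R4, R6, derive discharge_ok, order_xray.
Derived: discharge_ok (round 2), order_xray (round 2), cough (round 1). start_antiviral never appears in any round.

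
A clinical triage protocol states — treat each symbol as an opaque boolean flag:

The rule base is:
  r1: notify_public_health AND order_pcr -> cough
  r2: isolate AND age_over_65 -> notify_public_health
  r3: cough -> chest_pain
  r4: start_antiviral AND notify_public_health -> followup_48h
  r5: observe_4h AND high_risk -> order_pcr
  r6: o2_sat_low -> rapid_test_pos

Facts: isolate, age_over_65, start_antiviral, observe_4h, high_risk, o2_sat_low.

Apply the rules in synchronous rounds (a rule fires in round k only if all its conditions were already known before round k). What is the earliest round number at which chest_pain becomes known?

3

Round 1 — r2, r5, r6, derive notify_public_health, order_pcr, rapid_test_pos.
Round 2 — r1, r4, derive cough, followup_48h.
Round 3 — r3, derive chest_pain.
chest_pain first appears in round 3.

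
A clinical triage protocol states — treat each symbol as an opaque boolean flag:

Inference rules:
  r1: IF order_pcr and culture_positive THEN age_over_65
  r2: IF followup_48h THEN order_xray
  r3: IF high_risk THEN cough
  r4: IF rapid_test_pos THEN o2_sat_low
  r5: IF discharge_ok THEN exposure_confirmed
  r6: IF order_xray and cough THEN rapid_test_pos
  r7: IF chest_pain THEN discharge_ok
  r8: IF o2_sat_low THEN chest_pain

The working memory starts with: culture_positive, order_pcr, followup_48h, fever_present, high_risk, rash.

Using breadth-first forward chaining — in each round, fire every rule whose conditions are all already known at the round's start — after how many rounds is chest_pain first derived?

4

Round 1: r1 [IF order_pcr and culture_positive THEN age_over_65]; r2 [IF followup_48h THEN order_xray]; r3 [IF high_risk THEN cough]. New: age_over_65, order_xray, cough.
Round 2: r6 [IF order_xray and cough THEN rapid_test_pos]. New: rapid_test_pos.
Round 3: r4 [IF rapid_test_pos THEN o2_sat_low]. New: o2_sat_low.
Round 4: r8 [IF o2_sat_low THEN chest_pain]. New: chest_pain.
chest_pain first appears in round 4.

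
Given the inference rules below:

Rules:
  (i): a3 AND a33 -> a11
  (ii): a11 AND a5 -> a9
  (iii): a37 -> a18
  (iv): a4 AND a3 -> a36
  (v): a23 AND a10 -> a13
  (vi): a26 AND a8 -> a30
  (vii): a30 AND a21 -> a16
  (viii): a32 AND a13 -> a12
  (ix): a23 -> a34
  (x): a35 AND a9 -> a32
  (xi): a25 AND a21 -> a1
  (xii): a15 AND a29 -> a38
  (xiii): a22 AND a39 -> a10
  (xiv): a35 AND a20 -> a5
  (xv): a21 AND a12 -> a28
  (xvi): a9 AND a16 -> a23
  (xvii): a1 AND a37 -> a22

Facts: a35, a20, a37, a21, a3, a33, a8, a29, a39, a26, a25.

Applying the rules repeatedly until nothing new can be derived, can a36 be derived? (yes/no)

Round 1: (i) [a3 AND a33 -> a11]; (iii) [a37 -> a18]; (vi) [a26 AND a8 -> a30]; (xi) [a25 AND a21 -> a1]; (xiv) [a35 AND a20 -> a5]. New: a11, a18, a30, a1, a5.
Round 2: (ii) [a11 AND a5 -> a9]; (vii) [a30 AND a21 -> a16]; (xvii) [a1 AND a37 -> a22]. New: a9, a16, a22.
Round 3: (x) [a35 AND a9 -> a32]; (xiii) [a22 AND a39 -> a10]; (xvi) [a9 AND a16 -> a23]. New: a32, a10, a23.
Round 4: (v) [a23 AND a10 -> a13]; (ix) [a23 -> a34]. New: a13, a34.
Round 5: (viii) [a32 AND a13 -> a12]. New: a12.
Round 6: (xv) [a21 AND a12 -> a28]. New: a28.
Fixed point reached. a36 is concluded only by (iv); (iv) needs a4 (never derived).

no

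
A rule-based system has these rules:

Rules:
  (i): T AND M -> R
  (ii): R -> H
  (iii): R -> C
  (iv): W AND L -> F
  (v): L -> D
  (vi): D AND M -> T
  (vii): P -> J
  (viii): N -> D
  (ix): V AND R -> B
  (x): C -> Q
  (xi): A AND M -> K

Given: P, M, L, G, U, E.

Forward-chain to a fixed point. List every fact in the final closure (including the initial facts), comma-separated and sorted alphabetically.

C, D, E, G, H, J, L, M, P, Q, R, T, U

Round 1: (v) [L -> D]; (vii) [P -> J]. Adds D, J.
Round 2: (vi) [D AND M -> T]. Adds T.
Round 3: (i) [T AND M -> R]. Adds R.
Round 4: (ii) [R -> H]; (iii) [R -> C]. Adds H, C.
Round 5: (x) [C -> Q]. Adds Q.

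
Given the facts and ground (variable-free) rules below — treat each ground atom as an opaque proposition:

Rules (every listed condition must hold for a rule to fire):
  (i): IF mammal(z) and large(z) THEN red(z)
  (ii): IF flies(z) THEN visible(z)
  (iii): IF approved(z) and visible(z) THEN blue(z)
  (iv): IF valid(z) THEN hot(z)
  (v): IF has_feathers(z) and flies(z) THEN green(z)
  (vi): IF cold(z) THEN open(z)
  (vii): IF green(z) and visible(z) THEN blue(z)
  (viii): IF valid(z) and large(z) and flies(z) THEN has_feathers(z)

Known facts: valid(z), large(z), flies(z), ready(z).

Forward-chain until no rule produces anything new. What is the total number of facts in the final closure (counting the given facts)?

Round 1 fires (ii), (iv), (viii), giving visible(z), hot(z), has_feathers(z).
Round 2 fires (v), giving green(z).
Round 3 fires (vii), giving blue(z).
Closure: {blue(z), flies(z), green(z), has_feathers(z), hot(z), large(z), ready(z), valid(z), visible(z)} — 9 facts.

9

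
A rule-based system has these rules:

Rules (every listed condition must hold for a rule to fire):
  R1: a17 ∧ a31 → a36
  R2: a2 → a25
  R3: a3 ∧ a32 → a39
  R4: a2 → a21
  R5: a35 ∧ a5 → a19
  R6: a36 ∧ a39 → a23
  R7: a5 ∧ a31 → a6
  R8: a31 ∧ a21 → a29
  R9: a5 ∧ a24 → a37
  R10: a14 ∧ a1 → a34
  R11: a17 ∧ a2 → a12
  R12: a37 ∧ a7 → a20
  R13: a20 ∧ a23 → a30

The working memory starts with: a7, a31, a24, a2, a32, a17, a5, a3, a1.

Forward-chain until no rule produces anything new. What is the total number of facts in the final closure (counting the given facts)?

Round 1: R1 [a17 ∧ a31 → a36]; R2 [a2 → a25]; R3 [a3 ∧ a32 → a39]; R4 [a2 → a21]; R7 [a5 ∧ a31 → a6]; R9 [a5 ∧ a24 → a37]; R11 [a17 ∧ a2 → a12]. Adds a36, a25, a39, a21, a6, a37, a12.
Round 2: R6 [a36 ∧ a39 → a23]; R8 [a31 ∧ a21 → a29]; R12 [a37 ∧ a7 → a20]. Adds a23, a29, a20.
Round 3: R13 [a20 ∧ a23 → a30]. Adds a30.
Closure: {a1, a12, a17, a2, a20, a21, a23, a24, a25, a29, a3, a30, a31, a32, a36, a37, a39, a5, a6, a7} — 20 facts.

20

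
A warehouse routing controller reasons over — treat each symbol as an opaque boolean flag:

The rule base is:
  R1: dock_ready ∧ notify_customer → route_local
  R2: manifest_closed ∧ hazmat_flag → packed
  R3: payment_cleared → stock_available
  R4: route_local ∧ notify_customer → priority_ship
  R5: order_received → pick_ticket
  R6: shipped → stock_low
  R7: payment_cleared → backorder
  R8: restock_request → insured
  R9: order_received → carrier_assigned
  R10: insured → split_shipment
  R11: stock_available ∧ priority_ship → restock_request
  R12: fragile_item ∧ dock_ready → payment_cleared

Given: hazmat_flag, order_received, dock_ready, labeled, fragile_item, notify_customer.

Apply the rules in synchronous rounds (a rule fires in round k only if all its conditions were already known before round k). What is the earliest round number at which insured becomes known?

Round 1 fires R1, R5, R9, R12, giving route_local, pick_ticket, carrier_assigned, payment_cleared.
Round 2 fires R3, R4, R7, giving stock_available, priority_ship, backorder.
Round 3 fires R11, giving restock_request.
Round 4 fires R8, giving insured.
insured first appears in round 4.

4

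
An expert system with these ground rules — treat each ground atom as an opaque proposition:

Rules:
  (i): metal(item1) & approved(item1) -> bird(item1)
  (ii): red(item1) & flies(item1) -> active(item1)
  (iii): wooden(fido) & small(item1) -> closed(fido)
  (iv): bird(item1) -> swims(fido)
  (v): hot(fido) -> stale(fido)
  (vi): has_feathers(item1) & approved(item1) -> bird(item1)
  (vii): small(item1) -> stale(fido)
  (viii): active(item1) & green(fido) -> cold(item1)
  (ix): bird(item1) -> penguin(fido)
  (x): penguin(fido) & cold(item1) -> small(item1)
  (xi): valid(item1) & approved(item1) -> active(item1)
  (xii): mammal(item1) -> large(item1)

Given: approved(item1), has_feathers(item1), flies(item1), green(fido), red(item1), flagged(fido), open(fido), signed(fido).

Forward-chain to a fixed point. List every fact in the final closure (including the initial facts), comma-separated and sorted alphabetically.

[1] (ii) [red(item1) & flies(item1) -> active(item1)]; (vi) [has_feathers(item1) & approved(item1) -> bird(item1)]. ⇒ new: active(item1), bird(item1).
[2] (iv) [bird(item1) -> swims(fido)]; (viii) [active(item1) & green(fido) -> cold(item1)]; (ix) [bird(item1) -> penguin(fido)]. ⇒ new: swims(fido), cold(item1), penguin(fido).
[3] (x) [penguin(fido) & cold(item1) -> small(item1)]. ⇒ new: small(item1).
[4] (vii) [small(item1) -> stale(fido)]. ⇒ new: stale(fido).

active(item1), approved(item1), bird(item1), cold(item1), flagged(fido), flies(item1), green(fido), has_feathers(item1), open(fido), penguin(fido), red(item1), signed(fido), small(item1), stale(fido), swims(fido)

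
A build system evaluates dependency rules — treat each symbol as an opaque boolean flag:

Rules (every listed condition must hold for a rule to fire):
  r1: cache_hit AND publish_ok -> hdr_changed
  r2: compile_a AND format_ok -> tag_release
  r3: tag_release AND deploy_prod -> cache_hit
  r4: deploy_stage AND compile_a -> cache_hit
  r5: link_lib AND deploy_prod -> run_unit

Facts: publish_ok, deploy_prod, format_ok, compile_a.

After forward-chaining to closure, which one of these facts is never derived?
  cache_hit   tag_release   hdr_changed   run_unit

run_unit

Round 1 — r2, derive tag_release.
Round 2 — r3, derive cache_hit.
Round 3 — r1, derive hdr_changed.
Derived: tag_release (round 1), hdr_changed (round 3), cache_hit (round 2). run_unit never appears in any round.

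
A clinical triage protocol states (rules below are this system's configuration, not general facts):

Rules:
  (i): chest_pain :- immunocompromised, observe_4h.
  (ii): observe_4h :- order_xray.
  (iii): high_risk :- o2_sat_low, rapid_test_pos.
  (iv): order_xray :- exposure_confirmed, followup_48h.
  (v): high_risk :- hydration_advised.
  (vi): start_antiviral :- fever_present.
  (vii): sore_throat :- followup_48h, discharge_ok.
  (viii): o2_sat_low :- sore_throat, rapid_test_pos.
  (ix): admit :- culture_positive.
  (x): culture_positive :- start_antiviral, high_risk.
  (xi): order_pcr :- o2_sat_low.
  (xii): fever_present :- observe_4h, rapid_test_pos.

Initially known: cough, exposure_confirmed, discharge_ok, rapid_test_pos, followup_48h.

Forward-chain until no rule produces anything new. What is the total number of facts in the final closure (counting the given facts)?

15

Round 1 — (iv), (vii), derive order_xray, sore_throat.
Round 2 — (ii), (viii), derive observe_4h, o2_sat_low.
Round 3 — (iii), (xi), (xii), derive high_risk, order_pcr, fever_present.
Round 4 — (vi), derive start_antiviral.
Round 5 — (x), derive culture_positive.
Round 6 — (ix), derive admit.
Closure: {admit, cough, culture_positive, discharge_ok, exposure_confirmed, fever_present, followup_48h, high_risk, o2_sat_low, observe_4h, order_pcr, order_xray, rapid_test_pos, sore_throat, start_antiviral} — 15 facts.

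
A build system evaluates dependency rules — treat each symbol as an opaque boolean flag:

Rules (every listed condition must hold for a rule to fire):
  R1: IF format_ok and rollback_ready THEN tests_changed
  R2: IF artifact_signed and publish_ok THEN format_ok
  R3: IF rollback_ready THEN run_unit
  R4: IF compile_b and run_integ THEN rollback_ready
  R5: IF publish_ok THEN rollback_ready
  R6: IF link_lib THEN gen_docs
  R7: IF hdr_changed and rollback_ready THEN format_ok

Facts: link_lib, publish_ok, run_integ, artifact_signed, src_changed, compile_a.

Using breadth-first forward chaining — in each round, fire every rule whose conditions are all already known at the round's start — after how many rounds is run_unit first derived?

Round 1: R2 [IF artifact_signed and publish_ok THEN format_ok]; R5 [IF publish_ok THEN rollback_ready]; R6 [IF link_lib THEN gen_docs]. Adds format_ok, rollback_ready, gen_docs.
Round 2: R1 [IF format_ok and rollback_ready THEN tests_changed]; R3 [IF rollback_ready THEN run_unit]. Adds tests_changed, run_unit.
run_unit first appears in round 2.

2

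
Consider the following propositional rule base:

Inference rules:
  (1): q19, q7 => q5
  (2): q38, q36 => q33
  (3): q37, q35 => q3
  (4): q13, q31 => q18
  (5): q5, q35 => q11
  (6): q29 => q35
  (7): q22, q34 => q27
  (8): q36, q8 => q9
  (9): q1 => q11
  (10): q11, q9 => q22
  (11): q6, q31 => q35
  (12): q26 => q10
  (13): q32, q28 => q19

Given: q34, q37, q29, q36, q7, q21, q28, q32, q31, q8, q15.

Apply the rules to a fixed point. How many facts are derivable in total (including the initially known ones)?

Round 1 fires (6), (8), (13), giving q35, q9, q19.
Round 2 fires (1), (3), giving q5, q3.
Round 3 fires (5), giving q11.
Round 4 fires (10), giving q22.
Round 5 fires (7), giving q27.
Closure: {q11, q15, q19, q21, q22, q27, q28, q29, q3, q31, q32, q34, q35, q36, q37, q5, q7, q8, q9} — 19 facts.

19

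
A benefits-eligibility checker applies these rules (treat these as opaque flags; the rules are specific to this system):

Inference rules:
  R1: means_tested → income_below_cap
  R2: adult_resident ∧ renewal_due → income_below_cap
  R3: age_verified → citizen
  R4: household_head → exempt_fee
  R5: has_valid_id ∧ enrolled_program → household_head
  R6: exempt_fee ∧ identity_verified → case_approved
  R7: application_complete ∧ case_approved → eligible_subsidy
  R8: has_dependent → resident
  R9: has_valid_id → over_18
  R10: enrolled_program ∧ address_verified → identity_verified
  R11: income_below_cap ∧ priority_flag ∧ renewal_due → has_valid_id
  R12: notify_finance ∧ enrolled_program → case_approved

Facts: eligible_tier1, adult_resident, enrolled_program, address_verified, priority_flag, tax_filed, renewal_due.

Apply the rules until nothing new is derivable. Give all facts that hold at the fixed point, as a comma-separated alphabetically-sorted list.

address_verified, adult_resident, case_approved, eligible_tier1, enrolled_program, exempt_fee, has_valid_id, household_head, identity_verified, income_below_cap, over_18, priority_flag, renewal_due, tax_filed

Round 1: R2 [adult_resident ∧ renewal_due → income_below_cap]; R10 [enrolled_program ∧ address_verified → identity_verified]. Adds income_below_cap, identity_verified.
Round 2: R11 [income_below_cap ∧ priority_flag ∧ renewal_due → has_valid_id]. Adds has_valid_id.
Round 3: R5 [has_valid_id ∧ enrolled_program → household_head]; R9 [has_valid_id → over_18]. Adds household_head, over_18.
Round 4: R4 [household_head → exempt_fee]. Adds exempt_fee.
Round 5: R6 [exempt_fee ∧ identity_verified → case_approved]. Adds case_approved.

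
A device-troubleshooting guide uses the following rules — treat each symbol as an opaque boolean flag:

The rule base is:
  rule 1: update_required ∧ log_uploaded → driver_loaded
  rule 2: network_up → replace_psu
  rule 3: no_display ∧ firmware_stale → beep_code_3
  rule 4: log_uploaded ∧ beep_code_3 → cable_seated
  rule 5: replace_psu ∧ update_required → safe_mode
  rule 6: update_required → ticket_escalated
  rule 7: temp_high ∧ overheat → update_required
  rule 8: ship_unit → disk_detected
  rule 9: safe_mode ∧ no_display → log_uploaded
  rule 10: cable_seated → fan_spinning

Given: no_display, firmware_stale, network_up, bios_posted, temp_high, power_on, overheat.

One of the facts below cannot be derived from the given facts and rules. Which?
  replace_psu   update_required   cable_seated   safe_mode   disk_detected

Round 1: rule 2 [network_up → replace_psu]; rule 3 [no_display ∧ firmware_stale → beep_code_3]; rule 7 [temp_high ∧ overheat → update_required]. Adds replace_psu, beep_code_3, update_required.
Round 2: rule 5 [replace_psu ∧ update_required → safe_mode]; rule 6 [update_required → ticket_escalated]. Adds safe_mode, ticket_escalated.
Round 3: rule 9 [safe_mode ∧ no_display → log_uploaded]. Adds log_uploaded.
Round 4: rule 1 [update_required ∧ log_uploaded → driver_loaded]; rule 4 [log_uploaded ∧ beep_code_3 → cable_seated]. Adds driver_loaded, cable_seated.
Round 5: rule 10 [cable_seated → fan_spinning]. Adds fan_spinning.
Derived: safe_mode (round 2), cable_seated (round 4), replace_psu (round 1), update_required (round 1). disk_detected never appears in any round.

disk_detected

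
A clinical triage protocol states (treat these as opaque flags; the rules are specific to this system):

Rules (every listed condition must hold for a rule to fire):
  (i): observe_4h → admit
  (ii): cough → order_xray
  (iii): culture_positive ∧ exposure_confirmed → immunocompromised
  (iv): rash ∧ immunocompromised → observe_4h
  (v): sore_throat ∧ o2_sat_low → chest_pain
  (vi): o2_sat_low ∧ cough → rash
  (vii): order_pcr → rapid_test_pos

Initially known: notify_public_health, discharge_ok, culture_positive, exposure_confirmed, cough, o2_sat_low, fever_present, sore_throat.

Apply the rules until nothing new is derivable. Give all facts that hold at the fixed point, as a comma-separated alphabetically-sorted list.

Round 1: (ii) [cough → order_xray]; (iii) [culture_positive ∧ exposure_confirmed → immunocompromised]; (v) [sore_throat ∧ o2_sat_low → chest_pain]; (vi) [o2_sat_low ∧ cough → rash]. New: order_xray, immunocompromised, chest_pain, rash.
Round 2: (iv) [rash ∧ immunocompromised → observe_4h]. New: observe_4h.
Round 3: (i) [observe_4h → admit]. New: admit.

admit, chest_pain, cough, culture_positive, discharge_ok, exposure_confirmed, fever_present, immunocompromised, notify_public_health, o2_sat_low, observe_4h, order_xray, rash, sore_throat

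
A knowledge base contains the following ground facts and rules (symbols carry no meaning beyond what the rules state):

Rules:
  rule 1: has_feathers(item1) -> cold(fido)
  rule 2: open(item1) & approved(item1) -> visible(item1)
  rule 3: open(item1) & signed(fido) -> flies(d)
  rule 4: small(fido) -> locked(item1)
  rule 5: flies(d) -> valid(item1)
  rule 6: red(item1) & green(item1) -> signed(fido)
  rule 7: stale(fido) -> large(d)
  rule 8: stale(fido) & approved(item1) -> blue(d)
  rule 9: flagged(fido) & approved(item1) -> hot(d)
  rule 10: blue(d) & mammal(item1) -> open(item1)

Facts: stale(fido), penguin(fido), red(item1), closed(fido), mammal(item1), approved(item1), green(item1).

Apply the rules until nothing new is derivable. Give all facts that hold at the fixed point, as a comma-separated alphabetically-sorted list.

Round 1 fires rule 6, rule 7, rule 8, giving signed(fido), large(d), blue(d).
Round 2 fires rule 10, giving open(item1).
Round 3 fires rule 2, rule 3, giving visible(item1), flies(d).
Round 4 fires rule 5, giving valid(item1).

approved(item1), blue(d), closed(fido), flies(d), green(item1), large(d), mammal(item1), open(item1), penguin(fido), red(item1), signed(fido), stale(fido), valid(item1), visible(item1)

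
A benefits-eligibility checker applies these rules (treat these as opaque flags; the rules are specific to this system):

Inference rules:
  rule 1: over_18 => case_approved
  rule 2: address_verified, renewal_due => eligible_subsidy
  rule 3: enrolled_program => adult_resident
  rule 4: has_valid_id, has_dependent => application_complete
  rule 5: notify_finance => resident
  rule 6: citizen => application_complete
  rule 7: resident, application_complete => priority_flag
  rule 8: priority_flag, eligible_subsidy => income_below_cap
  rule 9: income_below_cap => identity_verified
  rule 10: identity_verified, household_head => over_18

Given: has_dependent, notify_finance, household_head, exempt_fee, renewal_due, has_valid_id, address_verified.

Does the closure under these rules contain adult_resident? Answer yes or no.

Round 1: rule 2 [address_verified, renewal_due => eligible_subsidy]; rule 4 [has_valid_id, has_dependent => application_complete]; rule 5 [notify_finance => resident]. New: eligible_subsidy, application_complete, resident.
Round 2: rule 7 [resident, application_complete => priority_flag]. New: priority_flag.
Round 3: rule 8 [priority_flag, eligible_subsidy => income_below_cap]. New: income_below_cap.
Round 4: rule 9 [income_below_cap => identity_verified]. New: identity_verified.
Round 5: rule 10 [identity_verified, household_head => over_18]. New: over_18.
Round 6: rule 1 [over_18 => case_approved]. New: case_approved.
Fixed point reached. adult_resident is concluded only by rule 3; rule 3 needs enrolled_program (never derived).

no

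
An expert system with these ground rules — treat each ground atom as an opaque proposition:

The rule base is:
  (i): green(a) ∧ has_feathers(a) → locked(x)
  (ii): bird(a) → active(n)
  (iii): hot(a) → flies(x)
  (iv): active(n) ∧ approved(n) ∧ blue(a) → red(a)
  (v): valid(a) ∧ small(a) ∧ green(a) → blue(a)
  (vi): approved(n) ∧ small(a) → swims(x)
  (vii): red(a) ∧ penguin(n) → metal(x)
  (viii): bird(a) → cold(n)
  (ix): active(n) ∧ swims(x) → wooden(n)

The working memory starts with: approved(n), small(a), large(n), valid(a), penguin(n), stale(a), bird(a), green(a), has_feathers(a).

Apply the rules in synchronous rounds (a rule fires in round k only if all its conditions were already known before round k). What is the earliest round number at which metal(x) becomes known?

3

Round 1: (i) [green(a) ∧ has_feathers(a) → locked(x)]; (ii) [bird(a) → active(n)]; (v) [valid(a) ∧ small(a) ∧ green(a) → blue(a)]; (vi) [approved(n) ∧ small(a) → swims(x)]; (viii) [bird(a) → cold(n)]. New: locked(x), active(n), blue(a), swims(x), cold(n).
Round 2: (iv) [active(n) ∧ approved(n) ∧ blue(a) → red(a)]; (ix) [active(n) ∧ swims(x) → wooden(n)]. New: red(a), wooden(n).
Round 3: (vii) [red(a) ∧ penguin(n) → metal(x)]. New: metal(x).
metal(x) first appears in round 3.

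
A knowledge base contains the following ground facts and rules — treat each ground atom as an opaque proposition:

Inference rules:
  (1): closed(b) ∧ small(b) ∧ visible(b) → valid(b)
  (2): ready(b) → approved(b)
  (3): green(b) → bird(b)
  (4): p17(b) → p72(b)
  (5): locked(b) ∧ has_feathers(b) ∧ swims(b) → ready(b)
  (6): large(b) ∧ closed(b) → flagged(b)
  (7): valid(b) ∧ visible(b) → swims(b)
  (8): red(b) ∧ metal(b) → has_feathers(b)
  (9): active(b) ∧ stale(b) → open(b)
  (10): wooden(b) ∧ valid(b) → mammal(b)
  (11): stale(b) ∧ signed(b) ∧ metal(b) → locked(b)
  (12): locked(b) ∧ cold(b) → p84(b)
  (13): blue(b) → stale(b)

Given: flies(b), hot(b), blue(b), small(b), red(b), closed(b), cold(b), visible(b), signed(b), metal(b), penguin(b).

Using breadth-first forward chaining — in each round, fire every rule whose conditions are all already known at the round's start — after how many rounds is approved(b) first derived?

[1] (1) [closed(b) ∧ small(b) ∧ visible(b) → valid(b)]; (8) [red(b) ∧ metal(b) → has_feathers(b)]; (13) [blue(b) → stale(b)]. ⇒ new: valid(b), has_feathers(b), stale(b).
[2] (7) [valid(b) ∧ visible(b) → swims(b)]; (11) [stale(b) ∧ signed(b) ∧ metal(b) → locked(b)]. ⇒ new: swims(b), locked(b).
[3] (5) [locked(b) ∧ has_feathers(b) ∧ swims(b) → ready(b)]; (12) [locked(b) ∧ cold(b) → p84(b)]. ⇒ new: ready(b), p84(b).
[4] (2) [ready(b) → approved(b)]. ⇒ new: approved(b).
approved(b) first appears in round 4.

4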